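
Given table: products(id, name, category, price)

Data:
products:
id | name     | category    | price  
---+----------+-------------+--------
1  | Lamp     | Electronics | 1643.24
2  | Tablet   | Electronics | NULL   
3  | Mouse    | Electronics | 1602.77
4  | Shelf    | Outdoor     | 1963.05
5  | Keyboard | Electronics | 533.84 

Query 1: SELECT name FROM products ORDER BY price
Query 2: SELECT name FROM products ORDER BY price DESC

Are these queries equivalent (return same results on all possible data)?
No, not equivalent

Query 1 returns: [('Tablet',), ('Keyboard',), ('Mouse',), ('Lamp',), ('Shelf',)]
Query 2 returns: [('Shelf',), ('Lamp',), ('Mouse',), ('Keyboard',), ('Tablet',)]

Reason: ASC vs DESC gives opposite ordering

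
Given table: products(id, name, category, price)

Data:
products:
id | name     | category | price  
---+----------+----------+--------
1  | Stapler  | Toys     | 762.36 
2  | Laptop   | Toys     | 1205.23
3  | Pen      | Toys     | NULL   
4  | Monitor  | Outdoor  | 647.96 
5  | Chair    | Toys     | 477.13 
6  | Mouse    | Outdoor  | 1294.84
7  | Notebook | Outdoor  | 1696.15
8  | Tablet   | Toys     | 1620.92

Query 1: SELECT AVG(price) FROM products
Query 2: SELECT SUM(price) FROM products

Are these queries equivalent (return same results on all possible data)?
No, not equivalent

Query 1 returns: [(1100.6557142857143,)]
Query 2 returns: [(7704.59,)]

Reason: AVG vs SUM give different aggregate values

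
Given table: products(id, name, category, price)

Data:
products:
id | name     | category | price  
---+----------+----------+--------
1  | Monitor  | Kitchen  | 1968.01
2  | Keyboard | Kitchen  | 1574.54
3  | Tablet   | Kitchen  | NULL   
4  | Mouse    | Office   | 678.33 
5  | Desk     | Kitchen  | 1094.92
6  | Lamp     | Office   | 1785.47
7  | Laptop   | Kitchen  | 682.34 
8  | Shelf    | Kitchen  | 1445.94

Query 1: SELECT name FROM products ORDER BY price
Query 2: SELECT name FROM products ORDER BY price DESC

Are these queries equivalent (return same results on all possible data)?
No, not equivalent

Query 1 returns: [('Tablet',), ('Mouse',), ('Laptop',), ('Desk',), ('Shelf',), ('Keyboard',), ('Lamp',), ('Monitor',)]
Query 2 returns: [('Monitor',), ('Lamp',), ('Keyboard',), ('Shelf',), ('Desk',), ('Laptop',), ('Mouse',), ('Tablet',)]

Reason: ASC vs DESC gives opposite ordering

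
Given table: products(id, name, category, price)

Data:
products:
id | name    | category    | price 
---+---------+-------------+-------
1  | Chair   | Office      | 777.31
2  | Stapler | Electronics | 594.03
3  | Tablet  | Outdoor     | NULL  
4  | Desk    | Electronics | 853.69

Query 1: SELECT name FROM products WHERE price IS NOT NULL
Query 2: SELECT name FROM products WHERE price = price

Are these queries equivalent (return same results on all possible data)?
Yes, equivalent

Both queries return: [('Chair',), ('Desk',), ('Stapler',)]

Reason: IS NOT NULL vs self-equality (both exclude NULLs)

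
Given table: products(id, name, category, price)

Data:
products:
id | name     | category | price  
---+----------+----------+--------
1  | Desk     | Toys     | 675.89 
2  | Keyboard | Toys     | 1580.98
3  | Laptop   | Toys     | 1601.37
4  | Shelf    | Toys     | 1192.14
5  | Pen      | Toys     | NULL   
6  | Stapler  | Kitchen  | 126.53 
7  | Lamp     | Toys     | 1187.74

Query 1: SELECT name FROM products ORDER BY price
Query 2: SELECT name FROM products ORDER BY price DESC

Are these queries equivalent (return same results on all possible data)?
No, not equivalent

Query 1 returns: [('Pen',), ('Stapler',), ('Desk',), ('Lamp',), ('Shelf',), ('Keyboard',), ('Laptop',)]
Query 2 returns: [('Laptop',), ('Keyboard',), ('Shelf',), ('Lamp',), ('Desk',), ('Stapler',), ('Pen',)]

Reason: ASC vs DESC gives opposite ordering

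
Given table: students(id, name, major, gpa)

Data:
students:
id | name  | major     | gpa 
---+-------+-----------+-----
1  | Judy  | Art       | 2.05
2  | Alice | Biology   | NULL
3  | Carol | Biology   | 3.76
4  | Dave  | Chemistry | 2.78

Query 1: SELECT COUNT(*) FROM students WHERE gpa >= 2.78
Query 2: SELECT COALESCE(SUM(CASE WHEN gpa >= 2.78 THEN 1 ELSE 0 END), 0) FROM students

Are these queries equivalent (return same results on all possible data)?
Yes, equivalent

Both queries return: [(2,)]

Reason: COUNT with WHERE vs conditional SUM (COALESCE handles empty-table NULL)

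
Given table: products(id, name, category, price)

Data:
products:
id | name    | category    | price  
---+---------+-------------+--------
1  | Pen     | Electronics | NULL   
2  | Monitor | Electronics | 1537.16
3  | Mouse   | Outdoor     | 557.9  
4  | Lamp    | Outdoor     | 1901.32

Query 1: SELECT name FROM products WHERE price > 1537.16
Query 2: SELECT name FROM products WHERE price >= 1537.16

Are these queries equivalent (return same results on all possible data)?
No, not equivalent

Query 1 returns: [('Lamp',)]
Query 2 returns: [('Monitor',), ('Lamp',)]

Reason: > vs >= gives different results when price = 1537.16 exists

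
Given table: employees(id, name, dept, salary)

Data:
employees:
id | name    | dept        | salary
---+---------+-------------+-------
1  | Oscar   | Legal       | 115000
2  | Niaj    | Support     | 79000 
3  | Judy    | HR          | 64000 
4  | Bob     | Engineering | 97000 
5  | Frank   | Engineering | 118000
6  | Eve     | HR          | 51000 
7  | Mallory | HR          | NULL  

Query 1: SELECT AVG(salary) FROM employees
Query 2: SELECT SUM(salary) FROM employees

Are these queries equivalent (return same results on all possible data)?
No, not equivalent

Query 1 returns: [(87333.33333333333,)]
Query 2 returns: [(524000,)]

Reason: AVG vs SUM give different aggregate values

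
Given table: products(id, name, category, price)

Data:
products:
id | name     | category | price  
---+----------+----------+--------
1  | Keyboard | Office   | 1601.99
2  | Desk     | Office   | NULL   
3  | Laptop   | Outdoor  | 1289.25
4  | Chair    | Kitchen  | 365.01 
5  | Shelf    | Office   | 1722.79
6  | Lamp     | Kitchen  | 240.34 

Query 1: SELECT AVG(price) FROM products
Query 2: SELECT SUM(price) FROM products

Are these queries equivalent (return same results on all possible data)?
No, not equivalent

Query 1 returns: [(1043.876,)]
Query 2 returns: [(5219.38,)]

Reason: AVG vs SUM give different aggregate values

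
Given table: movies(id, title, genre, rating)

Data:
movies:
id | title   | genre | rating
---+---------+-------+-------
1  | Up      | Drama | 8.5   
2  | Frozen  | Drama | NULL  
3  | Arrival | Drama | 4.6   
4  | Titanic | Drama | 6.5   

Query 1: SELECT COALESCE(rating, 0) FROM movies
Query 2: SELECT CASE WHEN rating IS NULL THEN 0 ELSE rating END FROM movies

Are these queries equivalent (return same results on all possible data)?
Yes, equivalent

Both queries return: [(0,), (4.6,), (6.5,), (8.5,)]

Reason: COALESCE vs CASE for NULL handling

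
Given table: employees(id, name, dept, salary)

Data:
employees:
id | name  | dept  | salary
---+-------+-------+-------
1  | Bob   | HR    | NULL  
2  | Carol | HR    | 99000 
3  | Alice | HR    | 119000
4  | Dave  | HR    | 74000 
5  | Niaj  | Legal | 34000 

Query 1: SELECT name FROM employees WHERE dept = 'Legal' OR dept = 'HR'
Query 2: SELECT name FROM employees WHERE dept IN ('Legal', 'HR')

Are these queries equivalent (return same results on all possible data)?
Yes, equivalent

Both queries return: [('Alice',), ('Bob',), ('Carol',), ('Dave',), ('Niaj',)]

Reason: OR vs IN are equivalent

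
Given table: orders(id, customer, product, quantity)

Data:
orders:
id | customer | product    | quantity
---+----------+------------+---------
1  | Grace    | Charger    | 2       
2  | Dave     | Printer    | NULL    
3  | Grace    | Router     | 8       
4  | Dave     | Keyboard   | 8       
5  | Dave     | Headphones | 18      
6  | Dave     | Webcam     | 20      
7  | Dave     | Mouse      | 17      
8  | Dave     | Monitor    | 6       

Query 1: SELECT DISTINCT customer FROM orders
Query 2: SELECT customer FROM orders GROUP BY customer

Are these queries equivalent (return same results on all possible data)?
Yes, equivalent

Both queries return: [('Dave',), ('Grace',)]

Reason: Both get unique customers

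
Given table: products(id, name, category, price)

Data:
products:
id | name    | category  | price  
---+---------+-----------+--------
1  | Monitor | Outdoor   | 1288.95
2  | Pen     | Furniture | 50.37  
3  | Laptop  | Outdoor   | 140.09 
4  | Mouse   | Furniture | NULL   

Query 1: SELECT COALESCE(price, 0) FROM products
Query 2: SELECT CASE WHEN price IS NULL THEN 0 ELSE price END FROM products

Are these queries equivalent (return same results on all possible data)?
Yes, equivalent

Both queries return: [(0,), (50.37,), (140.09,), (1288.95,)]

Reason: COALESCE vs CASE for NULL handling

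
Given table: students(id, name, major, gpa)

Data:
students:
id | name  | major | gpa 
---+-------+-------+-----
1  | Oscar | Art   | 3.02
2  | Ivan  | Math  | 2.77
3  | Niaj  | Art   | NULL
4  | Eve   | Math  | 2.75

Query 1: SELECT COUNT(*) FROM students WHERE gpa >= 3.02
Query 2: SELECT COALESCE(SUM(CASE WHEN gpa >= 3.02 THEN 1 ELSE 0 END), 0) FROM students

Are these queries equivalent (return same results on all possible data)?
Yes, equivalent

Both queries return: [(1,)]

Reason: COUNT with WHERE vs conditional SUM (COALESCE handles empty-table NULL)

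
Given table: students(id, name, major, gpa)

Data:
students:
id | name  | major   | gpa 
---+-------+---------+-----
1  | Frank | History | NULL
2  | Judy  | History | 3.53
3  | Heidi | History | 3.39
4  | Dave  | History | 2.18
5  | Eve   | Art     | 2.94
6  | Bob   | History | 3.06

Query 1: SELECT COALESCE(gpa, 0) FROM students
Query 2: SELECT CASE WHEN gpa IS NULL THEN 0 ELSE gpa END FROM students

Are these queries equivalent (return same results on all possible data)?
Yes, equivalent

Both queries return: [(0,), (2.18,), (2.94,), (3.06,), (3.39,), (3.53,)]

Reason: COALESCE vs CASE for NULL handling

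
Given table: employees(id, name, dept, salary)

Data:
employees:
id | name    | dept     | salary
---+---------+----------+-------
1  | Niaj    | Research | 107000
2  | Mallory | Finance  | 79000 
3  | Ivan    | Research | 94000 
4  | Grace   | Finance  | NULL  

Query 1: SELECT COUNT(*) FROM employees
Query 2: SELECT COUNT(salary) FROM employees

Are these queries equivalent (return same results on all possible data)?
No, not equivalent

Query 1 returns: [(4,)]
Query 2 returns: [(3,)]

Reason: COUNT(*) includes NULLs, COUNT(column) excludes them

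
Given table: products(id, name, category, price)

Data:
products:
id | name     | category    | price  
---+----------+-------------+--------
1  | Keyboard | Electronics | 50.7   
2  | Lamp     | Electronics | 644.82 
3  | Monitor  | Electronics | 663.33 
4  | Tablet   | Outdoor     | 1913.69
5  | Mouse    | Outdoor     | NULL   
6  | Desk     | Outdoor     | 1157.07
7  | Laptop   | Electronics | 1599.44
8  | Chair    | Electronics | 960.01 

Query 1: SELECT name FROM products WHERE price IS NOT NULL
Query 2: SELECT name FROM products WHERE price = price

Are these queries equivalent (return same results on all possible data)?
Yes, equivalent

Both queries return: [('Chair',), ('Desk',), ('Keyboard',), ('Lamp',), ('Laptop',), ('Monitor',), ('Tablet',)]

Reason: IS NOT NULL vs self-equality (both exclude NULLs)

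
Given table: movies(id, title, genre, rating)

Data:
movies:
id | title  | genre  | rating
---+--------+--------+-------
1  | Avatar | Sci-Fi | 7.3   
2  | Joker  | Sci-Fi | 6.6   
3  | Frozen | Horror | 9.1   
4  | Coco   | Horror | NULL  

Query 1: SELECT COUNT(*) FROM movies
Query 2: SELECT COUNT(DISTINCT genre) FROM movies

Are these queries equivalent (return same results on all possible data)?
No, not equivalent

Query 1 returns: [(4,)]
Query 2 returns: [(2,)]

Reason: COUNT(*) counts rows, COUNT(DISTINCT genre) counts unique genres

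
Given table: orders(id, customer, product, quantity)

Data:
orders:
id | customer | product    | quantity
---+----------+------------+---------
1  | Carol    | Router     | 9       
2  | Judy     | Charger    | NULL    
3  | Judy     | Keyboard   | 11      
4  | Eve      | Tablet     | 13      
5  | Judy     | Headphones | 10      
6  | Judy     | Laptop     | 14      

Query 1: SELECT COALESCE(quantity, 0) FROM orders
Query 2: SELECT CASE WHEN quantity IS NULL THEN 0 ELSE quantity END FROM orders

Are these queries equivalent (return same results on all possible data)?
Yes, equivalent

Both queries return: [(0,), (9,), (10,), (11,), (13,), (14,)]

Reason: COALESCE vs CASE for NULL handling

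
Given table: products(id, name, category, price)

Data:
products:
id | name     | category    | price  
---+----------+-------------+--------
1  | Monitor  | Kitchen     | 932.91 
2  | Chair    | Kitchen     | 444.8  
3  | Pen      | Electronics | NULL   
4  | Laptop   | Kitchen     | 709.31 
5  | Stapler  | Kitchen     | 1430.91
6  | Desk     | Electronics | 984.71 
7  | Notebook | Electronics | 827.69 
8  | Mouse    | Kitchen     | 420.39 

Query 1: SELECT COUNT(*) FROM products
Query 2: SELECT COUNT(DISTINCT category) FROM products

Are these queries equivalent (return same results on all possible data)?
No, not equivalent

Query 1 returns: [(8,)]
Query 2 returns: [(2,)]

Reason: COUNT(*) counts rows, COUNT(DISTINCT category) counts unique categorys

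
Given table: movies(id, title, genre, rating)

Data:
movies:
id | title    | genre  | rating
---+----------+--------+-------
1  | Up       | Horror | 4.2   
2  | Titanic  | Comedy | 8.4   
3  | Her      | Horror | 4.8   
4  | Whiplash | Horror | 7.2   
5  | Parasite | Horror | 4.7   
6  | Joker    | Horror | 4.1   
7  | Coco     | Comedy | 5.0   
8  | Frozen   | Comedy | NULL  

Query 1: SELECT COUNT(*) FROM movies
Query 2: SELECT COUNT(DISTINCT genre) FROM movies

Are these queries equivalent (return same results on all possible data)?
No, not equivalent

Query 1 returns: [(8,)]
Query 2 returns: [(2,)]

Reason: COUNT(*) counts rows, COUNT(DISTINCT genre) counts unique genres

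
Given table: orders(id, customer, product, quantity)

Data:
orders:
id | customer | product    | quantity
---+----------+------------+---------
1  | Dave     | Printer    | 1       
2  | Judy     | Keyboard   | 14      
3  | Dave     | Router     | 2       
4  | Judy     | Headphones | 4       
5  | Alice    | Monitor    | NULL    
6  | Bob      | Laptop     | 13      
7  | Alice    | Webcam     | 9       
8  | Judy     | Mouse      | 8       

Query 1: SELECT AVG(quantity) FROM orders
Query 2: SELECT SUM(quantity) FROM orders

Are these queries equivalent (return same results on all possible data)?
No, not equivalent

Query 1 returns: [(7.285714285714286,)]
Query 2 returns: [(51,)]

Reason: AVG vs SUM give different aggregate values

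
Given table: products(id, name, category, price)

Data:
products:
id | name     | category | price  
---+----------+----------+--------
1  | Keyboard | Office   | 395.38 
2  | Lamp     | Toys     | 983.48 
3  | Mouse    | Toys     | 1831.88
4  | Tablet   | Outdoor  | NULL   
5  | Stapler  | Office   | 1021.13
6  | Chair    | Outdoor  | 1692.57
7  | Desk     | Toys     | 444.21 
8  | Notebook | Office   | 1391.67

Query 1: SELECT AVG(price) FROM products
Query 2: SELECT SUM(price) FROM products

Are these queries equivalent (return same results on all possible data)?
No, not equivalent

Query 1 returns: [(1108.6171428571429,)]
Query 2 returns: [(7760.32,)]

Reason: AVG vs SUM give different aggregate values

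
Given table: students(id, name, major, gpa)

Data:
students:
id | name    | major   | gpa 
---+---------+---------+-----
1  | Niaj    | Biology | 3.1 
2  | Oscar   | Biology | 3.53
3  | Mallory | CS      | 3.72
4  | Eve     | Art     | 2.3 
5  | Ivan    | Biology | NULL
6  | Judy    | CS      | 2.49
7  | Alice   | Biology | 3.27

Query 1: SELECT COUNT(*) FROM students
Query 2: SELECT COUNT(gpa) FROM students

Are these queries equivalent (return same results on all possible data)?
No, not equivalent

Query 1 returns: [(7,)]
Query 2 returns: [(6,)]

Reason: COUNT(*) includes NULLs, COUNT(column) excludes them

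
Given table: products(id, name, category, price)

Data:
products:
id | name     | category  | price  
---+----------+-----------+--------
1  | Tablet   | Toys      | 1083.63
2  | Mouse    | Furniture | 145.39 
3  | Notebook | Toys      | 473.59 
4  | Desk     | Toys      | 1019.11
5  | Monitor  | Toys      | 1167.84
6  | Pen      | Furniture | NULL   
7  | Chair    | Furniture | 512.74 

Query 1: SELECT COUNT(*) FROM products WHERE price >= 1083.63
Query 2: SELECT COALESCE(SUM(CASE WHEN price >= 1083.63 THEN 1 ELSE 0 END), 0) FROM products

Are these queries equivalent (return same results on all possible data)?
Yes, equivalent

Both queries return: [(2,)]

Reason: COUNT with WHERE vs conditional SUM (COALESCE handles empty-table NULL)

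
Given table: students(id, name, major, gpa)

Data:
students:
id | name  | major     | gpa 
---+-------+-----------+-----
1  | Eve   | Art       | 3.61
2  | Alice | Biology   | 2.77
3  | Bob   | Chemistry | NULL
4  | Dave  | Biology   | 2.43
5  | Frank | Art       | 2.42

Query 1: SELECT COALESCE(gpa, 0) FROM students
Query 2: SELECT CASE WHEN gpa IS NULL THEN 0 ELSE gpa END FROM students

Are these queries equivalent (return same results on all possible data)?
Yes, equivalent

Both queries return: [(0,), (2.42,), (2.43,), (2.77,), (3.61,)]

Reason: COALESCE vs CASE for NULL handling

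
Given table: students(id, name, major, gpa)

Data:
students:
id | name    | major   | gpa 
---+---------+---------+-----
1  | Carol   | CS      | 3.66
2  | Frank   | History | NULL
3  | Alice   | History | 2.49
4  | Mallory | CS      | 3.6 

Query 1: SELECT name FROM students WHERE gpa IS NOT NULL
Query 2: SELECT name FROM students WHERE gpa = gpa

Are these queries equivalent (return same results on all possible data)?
Yes, equivalent

Both queries return: [('Alice',), ('Carol',), ('Mallory',)]

Reason: IS NOT NULL vs self-equality (both exclude NULLs)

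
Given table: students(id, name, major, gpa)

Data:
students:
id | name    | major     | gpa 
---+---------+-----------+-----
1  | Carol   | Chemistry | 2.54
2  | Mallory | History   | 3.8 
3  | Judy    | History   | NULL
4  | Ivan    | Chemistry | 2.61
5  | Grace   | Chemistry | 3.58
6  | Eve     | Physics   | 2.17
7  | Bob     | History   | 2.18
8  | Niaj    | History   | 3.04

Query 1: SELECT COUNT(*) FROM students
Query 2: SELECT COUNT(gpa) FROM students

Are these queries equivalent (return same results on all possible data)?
No, not equivalent

Query 1 returns: [(8,)]
Query 2 returns: [(7,)]

Reason: COUNT(*) includes NULLs, COUNT(column) excludes them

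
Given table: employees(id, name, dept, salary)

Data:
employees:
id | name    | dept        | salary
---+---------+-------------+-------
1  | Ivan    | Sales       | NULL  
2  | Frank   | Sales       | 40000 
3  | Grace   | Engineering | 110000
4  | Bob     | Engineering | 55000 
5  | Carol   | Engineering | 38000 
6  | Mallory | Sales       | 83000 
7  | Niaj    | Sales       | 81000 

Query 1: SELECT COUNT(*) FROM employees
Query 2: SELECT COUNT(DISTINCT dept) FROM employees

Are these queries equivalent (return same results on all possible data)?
No, not equivalent

Query 1 returns: [(7,)]
Query 2 returns: [(2,)]

Reason: COUNT(*) counts rows, COUNT(DISTINCT dept) counts unique depts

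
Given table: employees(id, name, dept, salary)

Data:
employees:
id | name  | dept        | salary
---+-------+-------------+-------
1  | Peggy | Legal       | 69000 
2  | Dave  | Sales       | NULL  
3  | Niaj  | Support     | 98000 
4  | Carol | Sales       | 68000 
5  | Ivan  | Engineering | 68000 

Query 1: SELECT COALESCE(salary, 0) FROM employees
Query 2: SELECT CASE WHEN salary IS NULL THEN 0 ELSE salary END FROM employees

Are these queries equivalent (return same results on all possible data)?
Yes, equivalent

Both queries return: [(0,), (68000,), (68000,), (69000,), (98000,)]

Reason: COALESCE vs CASE for NULL handling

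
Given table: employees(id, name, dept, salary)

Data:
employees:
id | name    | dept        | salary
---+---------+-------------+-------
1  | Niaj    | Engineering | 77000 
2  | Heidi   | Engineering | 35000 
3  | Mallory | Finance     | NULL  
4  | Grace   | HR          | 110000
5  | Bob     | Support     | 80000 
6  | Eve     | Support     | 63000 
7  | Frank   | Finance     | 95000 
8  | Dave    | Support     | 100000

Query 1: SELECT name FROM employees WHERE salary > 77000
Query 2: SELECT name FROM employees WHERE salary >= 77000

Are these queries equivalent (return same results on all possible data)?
No, not equivalent

Query 1 returns: [('Grace',), ('Bob',), ('Frank',), ('Dave',)]
Query 2 returns: [('Niaj',), ('Grace',), ('Bob',), ('Frank',), ('Dave',)]

Reason: > vs >= gives different results when salary = 77000 exists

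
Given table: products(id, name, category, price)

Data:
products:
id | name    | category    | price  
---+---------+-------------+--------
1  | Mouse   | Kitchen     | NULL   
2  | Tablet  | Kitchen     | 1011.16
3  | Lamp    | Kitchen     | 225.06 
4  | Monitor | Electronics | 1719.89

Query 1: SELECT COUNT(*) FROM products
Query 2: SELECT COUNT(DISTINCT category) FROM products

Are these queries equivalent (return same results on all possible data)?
No, not equivalent

Query 1 returns: [(4,)]
Query 2 returns: [(2,)]

Reason: COUNT(*) counts rows, COUNT(DISTINCT category) counts unique categorys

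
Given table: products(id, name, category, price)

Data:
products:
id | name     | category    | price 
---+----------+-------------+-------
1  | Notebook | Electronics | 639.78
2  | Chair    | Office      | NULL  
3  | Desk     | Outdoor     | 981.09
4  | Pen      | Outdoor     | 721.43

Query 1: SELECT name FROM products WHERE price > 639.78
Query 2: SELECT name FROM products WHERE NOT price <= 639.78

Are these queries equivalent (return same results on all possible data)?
Yes, equivalent

Both queries return: [('Desk',), ('Pen',)]

Reason: Both filter price > 639.78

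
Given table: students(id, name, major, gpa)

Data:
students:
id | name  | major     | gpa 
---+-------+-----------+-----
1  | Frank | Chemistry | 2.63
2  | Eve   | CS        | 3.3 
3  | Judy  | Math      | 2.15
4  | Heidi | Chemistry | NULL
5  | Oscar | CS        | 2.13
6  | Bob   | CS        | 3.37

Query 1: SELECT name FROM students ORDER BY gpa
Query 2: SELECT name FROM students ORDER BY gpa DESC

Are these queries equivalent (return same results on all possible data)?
No, not equivalent

Query 1 returns: [('Heidi',), ('Oscar',), ('Judy',), ('Frank',), ('Eve',), ('Bob',)]
Query 2 returns: [('Bob',), ('Eve',), ('Frank',), ('Judy',), ('Oscar',), ('Heidi',)]

Reason: ASC vs DESC gives opposite ordering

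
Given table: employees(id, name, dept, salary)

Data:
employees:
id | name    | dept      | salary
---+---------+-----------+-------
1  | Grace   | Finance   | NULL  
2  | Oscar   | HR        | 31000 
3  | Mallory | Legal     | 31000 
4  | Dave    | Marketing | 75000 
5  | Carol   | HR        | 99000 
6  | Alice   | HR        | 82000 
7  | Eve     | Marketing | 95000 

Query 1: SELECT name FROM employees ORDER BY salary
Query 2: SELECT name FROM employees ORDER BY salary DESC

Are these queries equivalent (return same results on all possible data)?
No, not equivalent

Query 1 returns: [('Grace',), ('Oscar',), ('Mallory',), ('Dave',), ('Alice',), ('Eve',), ('Carol',)]
Query 2 returns: [('Carol',), ('Eve',), ('Alice',), ('Dave',), ('Oscar',), ('Mallory',), ('Grace',)]

Reason: ASC vs DESC gives opposite ordering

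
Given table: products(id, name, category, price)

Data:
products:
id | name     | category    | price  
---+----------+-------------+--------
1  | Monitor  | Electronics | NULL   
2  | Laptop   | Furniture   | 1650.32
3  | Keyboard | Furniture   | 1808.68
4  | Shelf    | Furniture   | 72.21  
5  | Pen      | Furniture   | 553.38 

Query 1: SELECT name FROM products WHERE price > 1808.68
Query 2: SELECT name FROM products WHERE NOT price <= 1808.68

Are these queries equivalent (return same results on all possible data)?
Yes, equivalent

Both queries return: []

Reason: Both filter price > 1808.68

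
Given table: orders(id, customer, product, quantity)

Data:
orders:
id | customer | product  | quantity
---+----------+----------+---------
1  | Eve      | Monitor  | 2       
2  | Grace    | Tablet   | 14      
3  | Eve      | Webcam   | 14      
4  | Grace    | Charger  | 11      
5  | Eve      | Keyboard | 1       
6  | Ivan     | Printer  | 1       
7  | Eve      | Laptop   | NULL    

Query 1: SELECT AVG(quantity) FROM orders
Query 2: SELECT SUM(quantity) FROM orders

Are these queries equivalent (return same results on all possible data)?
No, not equivalent

Query 1 returns: [(7.166666666666667,)]
Query 2 returns: [(43,)]

Reason: AVG vs SUM give different aggregate values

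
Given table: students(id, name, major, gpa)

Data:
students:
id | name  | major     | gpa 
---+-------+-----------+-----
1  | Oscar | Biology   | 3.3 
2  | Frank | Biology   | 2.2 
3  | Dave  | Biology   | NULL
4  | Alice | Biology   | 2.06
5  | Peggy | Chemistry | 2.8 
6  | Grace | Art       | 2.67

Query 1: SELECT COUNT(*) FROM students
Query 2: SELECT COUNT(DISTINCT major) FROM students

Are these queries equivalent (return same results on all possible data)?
No, not equivalent

Query 1 returns: [(6,)]
Query 2 returns: [(3,)]

Reason: COUNT(*) counts rows, COUNT(DISTINCT major) counts unique majors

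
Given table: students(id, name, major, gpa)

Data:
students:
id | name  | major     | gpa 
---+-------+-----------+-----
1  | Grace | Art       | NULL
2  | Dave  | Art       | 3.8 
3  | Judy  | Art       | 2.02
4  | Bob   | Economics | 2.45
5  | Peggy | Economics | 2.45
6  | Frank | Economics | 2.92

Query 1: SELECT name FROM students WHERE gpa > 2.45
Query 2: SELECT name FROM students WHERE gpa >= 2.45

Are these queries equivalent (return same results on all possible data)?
No, not equivalent

Query 1 returns: [('Dave',), ('Frank',)]
Query 2 returns: [('Dave',), ('Bob',), ('Peggy',), ('Frank',)]

Reason: > vs >= gives different results when gpa = 2.45 exists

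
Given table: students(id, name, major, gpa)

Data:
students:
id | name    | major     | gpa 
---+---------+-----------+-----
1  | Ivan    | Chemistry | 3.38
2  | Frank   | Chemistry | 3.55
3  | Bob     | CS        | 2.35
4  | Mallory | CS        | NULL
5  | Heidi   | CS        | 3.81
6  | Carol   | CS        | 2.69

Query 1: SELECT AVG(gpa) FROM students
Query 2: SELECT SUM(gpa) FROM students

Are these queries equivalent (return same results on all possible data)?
No, not equivalent

Query 1 returns: [(3.1559999999999997,)]
Query 2 returns: [(15.78,)]

Reason: AVG vs SUM give different aggregate values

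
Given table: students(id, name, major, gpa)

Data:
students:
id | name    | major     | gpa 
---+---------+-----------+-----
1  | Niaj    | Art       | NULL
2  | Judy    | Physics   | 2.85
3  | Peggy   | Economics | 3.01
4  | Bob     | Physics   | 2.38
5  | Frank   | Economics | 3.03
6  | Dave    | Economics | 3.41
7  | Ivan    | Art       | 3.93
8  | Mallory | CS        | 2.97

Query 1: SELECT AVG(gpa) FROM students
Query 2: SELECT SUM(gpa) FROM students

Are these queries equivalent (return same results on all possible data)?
No, not equivalent

Query 1 returns: [(3.0828571428571427,)]
Query 2 returns: [(21.58,)]

Reason: AVG vs SUM give different aggregate values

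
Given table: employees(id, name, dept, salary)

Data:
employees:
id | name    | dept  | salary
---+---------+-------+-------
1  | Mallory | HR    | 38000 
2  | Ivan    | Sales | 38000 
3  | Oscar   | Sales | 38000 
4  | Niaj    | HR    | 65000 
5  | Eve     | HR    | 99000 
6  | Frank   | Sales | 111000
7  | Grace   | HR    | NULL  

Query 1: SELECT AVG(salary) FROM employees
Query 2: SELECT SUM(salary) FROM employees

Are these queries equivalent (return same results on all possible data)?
No, not equivalent

Query 1 returns: [(64833.333333333336,)]
Query 2 returns: [(389000,)]

Reason: AVG vs SUM give different aggregate values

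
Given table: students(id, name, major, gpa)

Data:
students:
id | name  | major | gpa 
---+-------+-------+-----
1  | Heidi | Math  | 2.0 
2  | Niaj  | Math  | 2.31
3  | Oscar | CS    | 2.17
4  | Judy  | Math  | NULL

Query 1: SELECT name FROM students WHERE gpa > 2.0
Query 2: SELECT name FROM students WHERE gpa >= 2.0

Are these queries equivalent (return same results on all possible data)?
No, not equivalent

Query 1 returns: [('Niaj',), ('Oscar',)]
Query 2 returns: [('Heidi',), ('Niaj',), ('Oscar',)]

Reason: > vs >= gives different results when gpa = 2.0 exists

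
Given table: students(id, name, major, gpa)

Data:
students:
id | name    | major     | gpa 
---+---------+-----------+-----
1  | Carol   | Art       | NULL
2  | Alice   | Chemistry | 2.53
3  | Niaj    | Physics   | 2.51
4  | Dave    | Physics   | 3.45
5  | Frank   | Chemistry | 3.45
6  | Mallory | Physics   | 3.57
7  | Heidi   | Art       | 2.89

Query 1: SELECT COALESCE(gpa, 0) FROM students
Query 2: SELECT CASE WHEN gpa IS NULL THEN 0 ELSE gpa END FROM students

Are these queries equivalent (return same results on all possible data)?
Yes, equivalent

Both queries return: [(0,), (2.51,), (2.53,), (2.89,), (3.45,), (3.45,), (3.57,)]

Reason: COALESCE vs CASE for NULL handling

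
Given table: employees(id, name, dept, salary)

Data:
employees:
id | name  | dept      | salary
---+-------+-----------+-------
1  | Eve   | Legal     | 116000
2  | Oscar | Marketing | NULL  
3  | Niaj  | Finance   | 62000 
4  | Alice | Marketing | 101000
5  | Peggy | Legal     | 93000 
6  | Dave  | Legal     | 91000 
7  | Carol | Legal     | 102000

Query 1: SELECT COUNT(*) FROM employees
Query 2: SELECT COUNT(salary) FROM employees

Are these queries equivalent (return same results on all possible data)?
No, not equivalent

Query 1 returns: [(7,)]
Query 2 returns: [(6,)]

Reason: COUNT(*) includes NULLs, COUNT(column) excludes them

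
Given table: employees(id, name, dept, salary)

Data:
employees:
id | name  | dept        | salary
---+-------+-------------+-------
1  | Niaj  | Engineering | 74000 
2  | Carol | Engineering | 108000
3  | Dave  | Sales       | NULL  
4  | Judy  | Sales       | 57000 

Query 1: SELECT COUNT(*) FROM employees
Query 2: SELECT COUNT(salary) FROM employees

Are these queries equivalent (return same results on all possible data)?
No, not equivalent

Query 1 returns: [(4,)]
Query 2 returns: [(3,)]

Reason: COUNT(*) includes NULLs, COUNT(column) excludes them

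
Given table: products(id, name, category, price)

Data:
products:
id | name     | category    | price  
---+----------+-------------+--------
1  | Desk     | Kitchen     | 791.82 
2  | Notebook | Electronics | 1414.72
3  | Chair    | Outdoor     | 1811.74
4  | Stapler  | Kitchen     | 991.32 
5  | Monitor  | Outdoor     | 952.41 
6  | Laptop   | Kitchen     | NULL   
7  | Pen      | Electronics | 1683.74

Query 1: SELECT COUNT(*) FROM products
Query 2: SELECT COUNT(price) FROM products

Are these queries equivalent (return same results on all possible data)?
No, not equivalent

Query 1 returns: [(7,)]
Query 2 returns: [(6,)]

Reason: COUNT(*) includes NULLs, COUNT(column) excludes them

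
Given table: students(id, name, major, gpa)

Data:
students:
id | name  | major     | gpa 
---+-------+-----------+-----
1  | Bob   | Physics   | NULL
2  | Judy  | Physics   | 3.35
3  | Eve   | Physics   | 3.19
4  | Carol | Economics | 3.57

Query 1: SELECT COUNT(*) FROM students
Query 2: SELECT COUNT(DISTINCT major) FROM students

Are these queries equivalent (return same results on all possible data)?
No, not equivalent

Query 1 returns: [(4,)]
Query 2 returns: [(2,)]

Reason: COUNT(*) counts rows, COUNT(DISTINCT major) counts unique majors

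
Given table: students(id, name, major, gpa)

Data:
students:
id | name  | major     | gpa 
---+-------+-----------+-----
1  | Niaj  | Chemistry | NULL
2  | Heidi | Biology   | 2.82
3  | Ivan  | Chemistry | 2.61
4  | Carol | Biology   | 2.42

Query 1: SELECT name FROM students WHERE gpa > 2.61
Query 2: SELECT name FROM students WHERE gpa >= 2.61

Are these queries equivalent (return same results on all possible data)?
No, not equivalent

Query 1 returns: [('Heidi',)]
Query 2 returns: [('Heidi',), ('Ivan',)]

Reason: > vs >= gives different results when gpa = 2.61 exists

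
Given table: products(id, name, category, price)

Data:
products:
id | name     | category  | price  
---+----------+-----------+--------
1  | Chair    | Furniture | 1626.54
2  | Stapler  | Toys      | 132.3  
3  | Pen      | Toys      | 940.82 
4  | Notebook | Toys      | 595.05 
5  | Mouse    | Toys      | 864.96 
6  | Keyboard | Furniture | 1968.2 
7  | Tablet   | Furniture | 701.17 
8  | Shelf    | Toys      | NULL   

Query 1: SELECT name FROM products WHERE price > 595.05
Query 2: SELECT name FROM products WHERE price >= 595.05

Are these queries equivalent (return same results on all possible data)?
No, not equivalent

Query 1 returns: [('Chair',), ('Pen',), ('Mouse',), ('Keyboard',), ('Tablet',)]
Query 2 returns: [('Chair',), ('Pen',), ('Notebook',), ('Mouse',), ('Keyboard',), ('Tablet',)]

Reason: > vs >= gives different results when price = 595.05 exists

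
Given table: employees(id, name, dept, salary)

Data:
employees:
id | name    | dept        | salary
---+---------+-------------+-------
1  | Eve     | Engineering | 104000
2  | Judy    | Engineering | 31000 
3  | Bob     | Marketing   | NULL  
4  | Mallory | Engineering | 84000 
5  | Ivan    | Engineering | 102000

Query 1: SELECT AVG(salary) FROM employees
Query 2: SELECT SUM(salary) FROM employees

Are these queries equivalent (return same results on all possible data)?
No, not equivalent

Query 1 returns: [(80250.0,)]
Query 2 returns: [(321000,)]

Reason: AVG vs SUM give different aggregate values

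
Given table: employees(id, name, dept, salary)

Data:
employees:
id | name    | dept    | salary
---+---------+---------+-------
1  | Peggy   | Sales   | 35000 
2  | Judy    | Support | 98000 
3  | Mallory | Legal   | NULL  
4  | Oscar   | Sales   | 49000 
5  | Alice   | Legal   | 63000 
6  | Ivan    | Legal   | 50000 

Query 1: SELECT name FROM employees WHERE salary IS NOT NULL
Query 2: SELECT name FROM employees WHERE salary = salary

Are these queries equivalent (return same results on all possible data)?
Yes, equivalent

Both queries return: [('Alice',), ('Ivan',), ('Judy',), ('Oscar',), ('Peggy',)]

Reason: IS NOT NULL vs self-equality (both exclude NULLs)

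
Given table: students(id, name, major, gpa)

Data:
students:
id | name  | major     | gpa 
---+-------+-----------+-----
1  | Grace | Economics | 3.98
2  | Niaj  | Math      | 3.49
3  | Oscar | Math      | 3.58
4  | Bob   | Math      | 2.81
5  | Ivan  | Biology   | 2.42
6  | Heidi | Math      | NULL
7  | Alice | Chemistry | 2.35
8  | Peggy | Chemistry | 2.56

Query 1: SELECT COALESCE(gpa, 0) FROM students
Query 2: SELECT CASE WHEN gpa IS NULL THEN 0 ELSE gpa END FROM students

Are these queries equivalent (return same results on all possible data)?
Yes, equivalent

Both queries return: [(0,), (2.35,), (2.42,), (2.56,), (2.81,), (3.49,), (3.58,), (3.98,)]

Reason: COALESCE vs CASE for NULL handling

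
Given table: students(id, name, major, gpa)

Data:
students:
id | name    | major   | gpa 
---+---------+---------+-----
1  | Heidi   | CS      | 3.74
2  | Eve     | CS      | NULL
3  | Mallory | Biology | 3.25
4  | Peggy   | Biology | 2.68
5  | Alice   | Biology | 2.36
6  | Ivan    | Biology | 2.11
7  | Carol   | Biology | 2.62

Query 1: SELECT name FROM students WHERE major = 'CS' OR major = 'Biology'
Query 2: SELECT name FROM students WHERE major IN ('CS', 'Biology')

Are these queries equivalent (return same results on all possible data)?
Yes, equivalent

Both queries return: [('Alice',), ('Carol',), ('Eve',), ('Heidi',), ('Ivan',), ('Mallory',), ('Peggy',)]

Reason: OR vs IN are equivalent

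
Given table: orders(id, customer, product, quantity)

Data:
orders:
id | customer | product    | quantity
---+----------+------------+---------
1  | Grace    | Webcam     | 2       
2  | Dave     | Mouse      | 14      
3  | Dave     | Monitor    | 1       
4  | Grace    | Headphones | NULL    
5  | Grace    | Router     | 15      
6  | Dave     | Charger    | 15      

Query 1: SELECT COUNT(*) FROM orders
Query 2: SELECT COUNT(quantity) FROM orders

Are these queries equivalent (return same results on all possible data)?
No, not equivalent

Query 1 returns: [(6,)]
Query 2 returns: [(5,)]

Reason: COUNT(*) includes NULLs, COUNT(column) excludes them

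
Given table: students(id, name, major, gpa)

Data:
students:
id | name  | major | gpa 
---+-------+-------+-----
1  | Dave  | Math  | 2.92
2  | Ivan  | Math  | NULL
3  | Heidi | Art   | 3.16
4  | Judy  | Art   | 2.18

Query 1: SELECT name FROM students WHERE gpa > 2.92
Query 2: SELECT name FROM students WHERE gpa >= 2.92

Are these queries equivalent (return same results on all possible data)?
No, not equivalent

Query 1 returns: [('Heidi',)]
Query 2 returns: [('Dave',), ('Heidi',)]

Reason: > vs >= gives different results when gpa = 2.92 exists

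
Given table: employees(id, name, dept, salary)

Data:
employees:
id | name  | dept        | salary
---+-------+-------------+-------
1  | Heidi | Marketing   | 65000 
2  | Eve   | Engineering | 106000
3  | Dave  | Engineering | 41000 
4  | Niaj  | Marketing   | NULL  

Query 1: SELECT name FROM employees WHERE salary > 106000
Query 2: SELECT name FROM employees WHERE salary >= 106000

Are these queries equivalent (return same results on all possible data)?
No, not equivalent

Query 1 returns: []
Query 2 returns: [('Eve',)]

Reason: > vs >= gives different results when salary = 106000 exists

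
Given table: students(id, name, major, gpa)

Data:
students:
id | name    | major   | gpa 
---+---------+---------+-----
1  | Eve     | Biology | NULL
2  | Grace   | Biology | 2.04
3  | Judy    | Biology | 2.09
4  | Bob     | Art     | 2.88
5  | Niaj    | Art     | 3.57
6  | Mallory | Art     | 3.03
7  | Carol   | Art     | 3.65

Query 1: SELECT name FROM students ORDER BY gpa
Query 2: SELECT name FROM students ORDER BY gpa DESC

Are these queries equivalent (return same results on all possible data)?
No, not equivalent

Query 1 returns: [('Eve',), ('Grace',), ('Judy',), ('Bob',), ('Mallory',), ('Niaj',), ('Carol',)]
Query 2 returns: [('Carol',), ('Niaj',), ('Mallory',), ('Bob',), ('Judy',), ('Grace',), ('Eve',)]

Reason: ASC vs DESC gives opposite ordering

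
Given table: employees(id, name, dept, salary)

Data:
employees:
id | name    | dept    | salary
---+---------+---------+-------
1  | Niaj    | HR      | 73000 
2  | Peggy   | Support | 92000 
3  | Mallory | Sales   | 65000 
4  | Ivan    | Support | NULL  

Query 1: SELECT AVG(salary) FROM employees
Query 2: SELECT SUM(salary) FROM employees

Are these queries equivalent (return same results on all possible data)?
No, not equivalent

Query 1 returns: [(76666.66666666667,)]
Query 2 returns: [(230000,)]

Reason: AVG vs SUM give different aggregate values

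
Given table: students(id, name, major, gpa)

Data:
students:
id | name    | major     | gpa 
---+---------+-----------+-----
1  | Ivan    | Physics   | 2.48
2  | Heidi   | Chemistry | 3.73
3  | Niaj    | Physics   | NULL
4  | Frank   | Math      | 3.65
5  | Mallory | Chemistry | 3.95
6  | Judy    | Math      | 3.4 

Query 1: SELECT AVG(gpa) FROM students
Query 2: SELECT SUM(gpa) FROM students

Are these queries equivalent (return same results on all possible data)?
No, not equivalent

Query 1 returns: [(3.442,)]
Query 2 returns: [(17.21,)]

Reason: AVG vs SUM give different aggregate values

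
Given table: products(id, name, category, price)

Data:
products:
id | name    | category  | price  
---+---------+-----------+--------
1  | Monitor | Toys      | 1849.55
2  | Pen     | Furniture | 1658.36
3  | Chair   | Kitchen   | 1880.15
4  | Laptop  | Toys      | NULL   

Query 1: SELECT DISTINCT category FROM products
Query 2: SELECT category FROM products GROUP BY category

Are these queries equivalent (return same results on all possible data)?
Yes, equivalent

Both queries return: [('Furniture',), ('Kitchen',), ('Toys',)]

Reason: Both get unique categorys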